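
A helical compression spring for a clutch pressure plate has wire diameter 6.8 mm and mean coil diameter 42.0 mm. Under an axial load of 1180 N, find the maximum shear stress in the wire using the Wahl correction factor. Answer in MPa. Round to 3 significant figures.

Spring index C = D/d = 42.0/6.8 = 6.1765
K_W = (4C−1)/(4C−4) + 0.615/C = 23.706/20.706 + 0.0996 = 1.2445
τ₀ = 8FD/(πd³) = 8·1180·42.0/(π·6.8³) = 396480/987.82 = 401.37 MPa
τ_max = K·τ₀ = 1.2445 × 401.37 = 499.49 MPa

499 MPa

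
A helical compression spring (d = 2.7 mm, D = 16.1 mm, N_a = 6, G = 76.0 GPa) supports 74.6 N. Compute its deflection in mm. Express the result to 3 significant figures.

k = Gd⁴/(8D³N_a) = (76.0×10³)(2.7⁴)/(8·16.1³·6) = 20.163 N/mm
δ = F/k = 74.6 / 20.163 = 3.6999 mm

3.70 mm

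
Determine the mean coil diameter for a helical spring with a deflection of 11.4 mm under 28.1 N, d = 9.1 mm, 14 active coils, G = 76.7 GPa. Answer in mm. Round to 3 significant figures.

Required rate k = F/δ = 28.1/11.4 = 2.4649 N/mm
D = (Gd⁴/(8N_a·k))^(1/3) = (76.7×10³·9.1⁴/(8·14·2.4649))^(1/3)
  = (1.9052e+06)^(1/3) = 123.9692 mm

124 mm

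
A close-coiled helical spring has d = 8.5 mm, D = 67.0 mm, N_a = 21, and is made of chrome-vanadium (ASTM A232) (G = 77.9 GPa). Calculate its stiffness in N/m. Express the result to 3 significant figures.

k = Gd⁴/(8D³N_a) = (77.9×10³ × 8.5⁴) / (8 × 67.0³ × 21)
  = 4.06643e+08 / 5.05282e+07 = 8.0478 N/mm = 8047.8 N/m

8050 N/m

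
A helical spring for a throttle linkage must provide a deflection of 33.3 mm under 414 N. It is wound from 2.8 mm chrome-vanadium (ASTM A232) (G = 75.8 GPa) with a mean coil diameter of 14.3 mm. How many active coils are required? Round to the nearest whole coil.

16

Required rate k = F/δ = 414/33.3 = 12.432 N/mm
N_a = Gd⁴/(8D³k) = (75.8×10³ × 2.8⁴)/(8 × 14.3³ × 12.432)
    = 4.65909e+06 / 290840 = 16.02 → 16 coils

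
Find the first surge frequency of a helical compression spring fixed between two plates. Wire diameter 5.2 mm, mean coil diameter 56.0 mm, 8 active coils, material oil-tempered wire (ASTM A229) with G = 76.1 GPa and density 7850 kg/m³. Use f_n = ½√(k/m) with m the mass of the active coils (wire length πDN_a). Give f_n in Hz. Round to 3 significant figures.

72.6 Hz

k = Gd⁴/(8D³N_a) = (76.1×10³)(5.2⁴)/(8·56.0³·8) = 4.9506 N/mm = 4950.6 N/m
Wire length L = πDN_a = π·56.0·8 = 1407.4 mm
m = ρ·(πd²/4)·L = 7850 × 21.237×10⁻⁶ m² × 1.4074 m = 0.23464 kg
f_n = ½√(k/m) = 0.5·√(4950.6/0.23464) = 0.5·√(21099) = 72.627 Hz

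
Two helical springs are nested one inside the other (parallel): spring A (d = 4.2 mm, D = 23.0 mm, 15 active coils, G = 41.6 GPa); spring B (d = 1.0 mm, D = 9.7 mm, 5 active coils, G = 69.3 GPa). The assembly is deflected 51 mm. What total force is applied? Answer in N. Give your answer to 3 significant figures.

k_A = Gd⁴/(8D³N_a) = (41.6×10³)(4.2⁴)/(8·23.0³·15) = 8.866 N/mm
k_B = Gd⁴/(8D³N_a) = (69.3×10³)(1.0⁴)/(8·9.7³·5) = 1.8983 N/mm
Parallel: k_eq = 8.866 + 1.8983 = 10.764 N/mm
F = k_eq·δ = 10.764·51 = 548.98 N

549 N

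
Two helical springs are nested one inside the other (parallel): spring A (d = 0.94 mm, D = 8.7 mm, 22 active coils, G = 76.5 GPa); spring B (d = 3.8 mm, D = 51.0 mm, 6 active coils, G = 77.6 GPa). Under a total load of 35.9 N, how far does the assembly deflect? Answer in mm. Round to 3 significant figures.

11.7 mm

k_A = Gd⁴/(8D³N_a) = (76.5×10³)(0.94⁴)/(8·8.7³·22) = 0.51535 N/mm
k_B = Gd⁴/(8D³N_a) = (77.6×10³)(3.8⁴)/(8·51.0³·6) = 2.5412 N/mm
Parallel: k_eq = 0.51535 + 2.5412 = 3.0566 N/mm
δ = F/k_eq = 35.9/3.0566 = 11.745 mm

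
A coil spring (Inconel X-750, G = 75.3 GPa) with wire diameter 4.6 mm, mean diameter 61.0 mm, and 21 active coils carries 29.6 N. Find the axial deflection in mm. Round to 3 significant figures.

33.5 mm

k = Gd⁴/(8D³N_a) = (75.3×10³)(4.6⁴)/(8·61.0³·21) = 0.88415 N/mm
δ = F/k = 29.6 / 0.88415 = 33.478 mm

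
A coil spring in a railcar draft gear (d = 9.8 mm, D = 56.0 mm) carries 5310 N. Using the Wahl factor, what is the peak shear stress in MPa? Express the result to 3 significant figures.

1020 MPa

Spring index C = D/d = 56.0/9.8 = 5.7143
K_W = (4C−1)/(4C−4) + 0.615/C = 21.857/18.857 + 0.1076 = 1.2667
τ₀ = 8FD/(πd³) = 8·5310·56.0/(π·9.8³) = 2.37888e+06/2956.8 = 804.53 MPa
τ_max = K·τ₀ = 1.2667 × 804.53 = 1019.1 MPa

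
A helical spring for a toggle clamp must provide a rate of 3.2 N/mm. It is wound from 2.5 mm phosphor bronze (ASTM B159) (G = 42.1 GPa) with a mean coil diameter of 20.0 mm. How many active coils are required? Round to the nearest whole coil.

N_a = Gd⁴/(8D³k) = (42.1×10³ × 2.5⁴)/(8 × 20.0³ × 3.2)
    = 1.64453e+06 / 204800 = 8.03 → 8 coils

8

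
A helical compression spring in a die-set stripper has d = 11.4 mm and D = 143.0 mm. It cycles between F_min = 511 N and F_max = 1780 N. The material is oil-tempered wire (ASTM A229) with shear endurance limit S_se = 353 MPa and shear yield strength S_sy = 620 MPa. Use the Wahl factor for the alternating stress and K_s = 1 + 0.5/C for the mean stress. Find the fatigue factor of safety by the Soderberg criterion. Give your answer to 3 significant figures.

1.04

C = D/d = 143.0/11.4 = 12.5439; K_W = (4C−1)/(4C−4)+0.615/C = 1.1140; K_s = 1+0.5/C = 1.0399
F_a = (F_max−F_min)/2 = 634.5 N; F_m = (F_max+F_min)/2 = 1145.5 N
τ_a = K_W·8F_aD/(πd³) = 1.1140 × 155.95 = 173.73 MPa
τ_m = K_s·8F_mD/(πd³) = 1.0399 × 281.55 = 292.77 MPa
Soderberg: 1/n_f = τ_a/S_se + τ_m/S_sy = 173.73/353 + 292.77/620 = 0.49216 + 0.47222 = 0.96437
n_f = 1/0.96437 = 1.037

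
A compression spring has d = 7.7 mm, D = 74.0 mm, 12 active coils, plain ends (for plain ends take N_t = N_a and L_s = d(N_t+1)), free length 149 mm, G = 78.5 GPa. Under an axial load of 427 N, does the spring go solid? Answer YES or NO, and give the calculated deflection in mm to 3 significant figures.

YES, δ = 60.2 mm

k = Gd⁴/(8D³N_a) = (78.5×10³)(7.7⁴)/(8·74.0³·12) = 7.0936 N/mm
N_t = 12; L_s = 7.7·13 = 100.1 mm; δ_solid = L₀ − L_s = 149 − 100.1 = 48.9 mm
δ = F/k = 427/7.0936 = 60.195 mm
δ ≥ δ_solid → spring goes solid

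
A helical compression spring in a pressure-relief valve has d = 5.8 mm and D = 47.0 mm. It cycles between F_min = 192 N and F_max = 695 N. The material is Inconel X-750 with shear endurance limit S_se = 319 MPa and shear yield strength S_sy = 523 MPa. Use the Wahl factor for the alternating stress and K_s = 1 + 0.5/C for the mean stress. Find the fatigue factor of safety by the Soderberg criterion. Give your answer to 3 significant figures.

0.890

C = D/d = 47.0/5.8 = 8.1034; K_W = (4C−1)/(4C−4)+0.615/C = 1.1815; K_s = 1+0.5/C = 1.0617
F_a = (F_max−F_min)/2 = 251.5 N; F_m = (F_max+F_min)/2 = 443.5 N
τ_a = K_W·8F_aD/(πd³) = 1.1815 × 154.27 = 182.27 MPa
τ_m = K_s·8F_mD/(πd³) = 1.0617 × 272.05 = 288.84 MPa
Soderberg: 1/n_f = τ_a/S_se + τ_m/S_sy = 182.27/319 + 288.84/523 = 0.57138 + 0.55227 = 1.1236
n_f = 1/1.1236 = 0.89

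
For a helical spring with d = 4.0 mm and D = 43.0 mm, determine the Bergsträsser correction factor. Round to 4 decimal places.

C = D/d = 43.0/4.0 = 10.7500
K_B = (4C+2)/(4C−3) = 45.000/40.000 = 1.1250

1.1250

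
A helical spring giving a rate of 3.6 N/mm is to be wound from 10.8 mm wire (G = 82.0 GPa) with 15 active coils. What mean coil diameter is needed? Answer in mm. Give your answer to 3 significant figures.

137 mm

D = (Gd⁴/(8N_a·k))^(1/3) = (82.0×10³·10.8⁴/(8·15·3.6))^(1/3)
  = (2.58241e+06)^(1/3) = 137.1961 mm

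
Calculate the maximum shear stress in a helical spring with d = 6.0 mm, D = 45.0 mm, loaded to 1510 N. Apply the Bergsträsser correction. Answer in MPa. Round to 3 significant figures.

Spring index C = D/d = 45.0/6.0 = 7.5000
K_B = (4C+2)/(4C−3) = 32.000/27.000 = 1.1852
τ₀ = 8FD/(πd³) = 8·1510·45.0/(π·6.0³) = 543600/678.58 = 801.08 MPa
τ_max = K·τ₀ = 1.1852 × 801.08 = 949.43 MPa

949 MPa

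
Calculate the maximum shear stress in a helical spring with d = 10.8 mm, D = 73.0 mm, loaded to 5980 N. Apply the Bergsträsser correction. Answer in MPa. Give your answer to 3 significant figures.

Spring index C = D/d = 73.0/10.8 = 6.7593
K_B = (4C+2)/(4C−3) = 29.037/24.037 = 1.2080
τ₀ = 8FD/(πd³) = 8·5980·73.0/(π·10.8³) = 3.49232e+06/3957.5 = 882.46 MPa
τ_max = K·τ₀ = 1.2080 × 882.46 = 1066 MPa

1070 MPa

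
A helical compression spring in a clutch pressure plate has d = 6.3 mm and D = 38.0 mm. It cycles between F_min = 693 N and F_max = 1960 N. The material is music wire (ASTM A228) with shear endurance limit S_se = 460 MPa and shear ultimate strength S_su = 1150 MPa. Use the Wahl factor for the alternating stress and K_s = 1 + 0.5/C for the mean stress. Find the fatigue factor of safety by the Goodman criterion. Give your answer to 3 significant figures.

0.869

C = D/d = 38.0/6.3 = 6.0317; K_W = (4C−1)/(4C−4)+0.615/C = 1.2510; K_s = 1+0.5/C = 1.0829
F_a = (F_max−F_min)/2 = 633.5 N; F_m = (F_max+F_min)/2 = 1326.5 N
τ_a = K_W·8F_aD/(πd³) = 1.2510 × 245.16 = 306.7 MPa
τ_m = K_s·8F_mD/(πd³) = 1.0829 × 513.34 = 555.9 MPa
Goodman: 1/n_f = τ_a/S_se + τ_m/S_su = 306.7/460 + 555.9/1150 = 0.66673 + 0.48339 = 1.1501
n_f = 1/1.1501 = 0.8695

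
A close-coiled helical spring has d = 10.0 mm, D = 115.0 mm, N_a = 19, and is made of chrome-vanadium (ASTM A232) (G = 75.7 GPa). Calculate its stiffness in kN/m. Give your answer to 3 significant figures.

3.27 kN/m

k = Gd⁴/(8D³N_a) = (75.7×10³ × 10.0⁴) / (8 × 115.0³ × 19)
  = 7.57e+08 / 2.31173e+08 = 3.2746 N/mm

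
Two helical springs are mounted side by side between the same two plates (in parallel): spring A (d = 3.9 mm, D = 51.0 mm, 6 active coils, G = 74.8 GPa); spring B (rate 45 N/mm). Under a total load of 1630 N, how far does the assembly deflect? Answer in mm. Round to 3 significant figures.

k_A = Gd⁴/(8D³N_a) = (74.8×10³)(3.9⁴)/(8·51.0³·6) = 2.7177 N/mm
Parallel: k_eq = 2.7177 + 45 = 47.718 N/mm
δ = F/k_eq = 1630/47.718 = 34.159 mm

34.2 mm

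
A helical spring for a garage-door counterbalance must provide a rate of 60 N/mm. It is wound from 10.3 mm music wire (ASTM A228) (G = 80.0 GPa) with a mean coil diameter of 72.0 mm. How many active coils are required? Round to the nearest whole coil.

5

N_a = Gd⁴/(8D³k) = (80.0×10³ × 10.3⁴)/(8 × 72.0³ × 60)
    = 9.00407e+08 / 1.79159e+08 = 5.026 → 5 coils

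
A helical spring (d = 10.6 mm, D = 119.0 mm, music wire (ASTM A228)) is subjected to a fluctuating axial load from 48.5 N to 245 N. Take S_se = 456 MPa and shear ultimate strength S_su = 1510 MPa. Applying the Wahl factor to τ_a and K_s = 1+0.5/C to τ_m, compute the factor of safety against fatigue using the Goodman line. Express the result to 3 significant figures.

C = D/d = 119.0/10.6 = 11.2264; K_W = (4C−1)/(4C−4)+0.615/C = 1.1281; K_s = 1+0.5/C = 1.0445
F_a = (F_max−F_min)/2 = 98.25 N; F_m = (F_max+F_min)/2 = 146.75 N
τ_a = K_W·8F_aD/(πd³) = 1.1281 × 24.998 = 28.201 MPa
τ_m = K_s·8F_mD/(πd³) = 1.0445 × 37.338 = 39.001 MPa
Goodman: 1/n_f = τ_a/S_se + τ_m/S_su = 28.201/456 + 39.001/1510 = 0.06184 + 0.02583 = 0.087672
n_f = 1/0.087672 = 11.41

11.4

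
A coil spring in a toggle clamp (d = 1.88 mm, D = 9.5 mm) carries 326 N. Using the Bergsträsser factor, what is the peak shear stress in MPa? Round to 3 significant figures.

Spring index C = D/d = 9.5/1.88 = 5.0532
K_B = (4C+2)/(4C−3) = 22.213/17.213 = 1.2905
τ₀ = 8FD/(πd³) = 8·326·9.5/(π·1.88³) = 24776/20.875 = 1186.9 MPa
τ_max = K·τ₀ = 1.2905 × 1186.9 = 1531.7 MPa

1530 MPa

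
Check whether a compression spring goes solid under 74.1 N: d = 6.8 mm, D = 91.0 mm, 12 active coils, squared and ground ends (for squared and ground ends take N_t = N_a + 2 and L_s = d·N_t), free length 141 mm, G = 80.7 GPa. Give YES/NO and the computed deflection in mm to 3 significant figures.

k = Gd⁴/(8D³N_a) = (80.7×10³)(6.8⁴)/(8·91.0³·12) = 2.3851 N/mm
N_t = 14; L_s = 6.8·14 = 95.2 mm; δ_solid = L₀ − L_s = 141 − 95.2 = 45.8 mm
δ = F/k = 74.1/2.3851 = 31.067 mm
δ < δ_solid → spring does not go solid

NO, δ = 31.1 mm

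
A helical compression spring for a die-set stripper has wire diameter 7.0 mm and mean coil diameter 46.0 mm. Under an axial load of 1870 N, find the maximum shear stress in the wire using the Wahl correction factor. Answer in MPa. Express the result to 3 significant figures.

784 MPa

Spring index C = D/d = 46.0/7.0 = 6.5714
K_W = (4C−1)/(4C−4) + 0.615/C = 25.286/22.286 + 0.0936 = 1.2282
τ₀ = 8FD/(πd³) = 8·1870·46.0/(π·7.0³) = 688160/1077.6 = 638.62 MPa
τ_max = K·τ₀ = 1.2282 × 638.62 = 784.36 MPa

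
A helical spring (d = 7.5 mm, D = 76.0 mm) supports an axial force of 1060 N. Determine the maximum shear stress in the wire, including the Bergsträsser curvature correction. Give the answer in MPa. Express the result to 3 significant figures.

Spring index C = D/d = 76.0/7.5 = 10.1333
K_B = (4C+2)/(4C−3) = 42.533/37.533 = 1.1332
τ₀ = 8FD/(πd³) = 8·1060·76.0/(π·7.5³) = 644480/1325.4 = 486.27 MPa
τ_max = K·τ₀ = 1.1332 × 486.27 = 551.05 MPa

551 MPa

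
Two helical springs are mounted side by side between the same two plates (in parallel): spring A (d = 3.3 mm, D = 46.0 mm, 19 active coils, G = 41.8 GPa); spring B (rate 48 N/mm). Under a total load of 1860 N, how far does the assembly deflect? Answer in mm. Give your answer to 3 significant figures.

38.5 mm

k_A = Gd⁴/(8D³N_a) = (41.8×10³)(3.3⁴)/(8·46.0³·19) = 0.33505 N/mm
Parallel: k_eq = 0.33505 + 48 = 48.335 N/mm
δ = F/k_eq = 1860/48.335 = 38.481 mm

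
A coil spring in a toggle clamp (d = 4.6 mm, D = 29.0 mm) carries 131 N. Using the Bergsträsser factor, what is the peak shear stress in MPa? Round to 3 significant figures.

122 MPa

Spring index C = D/d = 29.0/4.6 = 6.3043
K_B = (4C+2)/(4C−3) = 27.217/22.217 = 1.2250
τ₀ = 8FD/(πd³) = 8·131·29.0/(π·4.6³) = 30392/305.79 = 99.388 MPa
τ_max = K·τ₀ = 1.2250 × 99.388 = 121.76 MPa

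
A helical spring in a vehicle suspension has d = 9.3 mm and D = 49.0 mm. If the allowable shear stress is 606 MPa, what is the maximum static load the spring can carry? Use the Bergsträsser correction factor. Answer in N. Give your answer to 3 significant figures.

3060 N

C = D/d = 49.0/9.3 = 5.2688
K_B = (4C+2)/(4C−3) = 23.075/18.075 = 1.2766
τ_max = K·8FD/(πd³) → F_max = τ_allow·πd³/(8DK)
F_max = 606·π·9.3³/(8·49.0·1.2766) = 1.5313e+06/500.44 = 3060 N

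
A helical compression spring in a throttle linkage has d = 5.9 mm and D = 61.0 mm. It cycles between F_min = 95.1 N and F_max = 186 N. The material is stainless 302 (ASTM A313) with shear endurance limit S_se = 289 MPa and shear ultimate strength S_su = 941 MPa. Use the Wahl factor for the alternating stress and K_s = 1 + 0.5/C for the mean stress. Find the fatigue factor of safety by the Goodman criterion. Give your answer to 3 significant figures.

C = D/d = 61.0/5.9 = 10.3390; K_W = (4C−1)/(4C−4)+0.615/C = 1.1398; K_s = 1+0.5/C = 1.0484
F_a = (F_max−F_min)/2 = 45.45 N; F_m = (F_max+F_min)/2 = 140.55 N
τ_a = K_W·8F_aD/(πd³) = 1.1398 × 34.375 = 39.181 MPa
τ_m = K_s·8F_mD/(πd³) = 1.0484 × 106.3 = 111.44 MPa
Goodman: 1/n_f = τ_a/S_se + τ_m/S_su = 39.181/289 + 111.44/941 = 0.13557 + 0.11843 = 0.254
n_f = 1/0.254 = 3.937

3.94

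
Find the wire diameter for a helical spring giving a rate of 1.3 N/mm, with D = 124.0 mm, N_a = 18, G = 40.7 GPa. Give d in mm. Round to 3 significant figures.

d = (8D³N_a·k / G)^(1/4) = (8·124.0³·18·1.3 / (40.7×10³))^0.25
  = (8769.5)^0.25 = 9.6771 mm

9.68 mm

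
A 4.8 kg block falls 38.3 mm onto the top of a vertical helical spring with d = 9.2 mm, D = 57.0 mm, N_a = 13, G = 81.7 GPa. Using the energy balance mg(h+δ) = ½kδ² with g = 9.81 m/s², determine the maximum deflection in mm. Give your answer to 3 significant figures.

12.6 mm

k = Gd⁴/(8D³N_a) = (81.7×10³)(9.2⁴)/(8·57.0³·13) = 30.389 N/mm
W = mg = 4.8 × 9.81 = 47.088 N
½kδ² − Wδ − Wh = 0 → δ = (W + √(W² + 2kWh))/k
δ = (47.088 + √(2217.3 + 109611))/30.389 = (47.088 + 334.41)/30.389 = 12.554 mm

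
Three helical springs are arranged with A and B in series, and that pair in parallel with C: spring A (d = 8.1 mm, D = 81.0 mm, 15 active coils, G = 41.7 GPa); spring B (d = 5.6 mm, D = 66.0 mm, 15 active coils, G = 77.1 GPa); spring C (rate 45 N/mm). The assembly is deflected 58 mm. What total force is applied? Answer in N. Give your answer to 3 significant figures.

k_A = Gd⁴/(8D³N_a) = (41.7×10³)(8.1⁴)/(8·81.0³·15) = 2.8147 N/mm
k_B = Gd⁴/(8D³N_a) = (77.1×10³)(5.6⁴)/(8·66.0³·15) = 2.1978 N/mm
Springs A,B series: k_AB = 1/(1/2.8147+1/2.1978) = 1.2342 N/mm; parallel with C: k_eq = 1.2342+45 = 46.234 N/mm
F = k_eq·δ = 46.234·58 = 2681.6 N

2680 N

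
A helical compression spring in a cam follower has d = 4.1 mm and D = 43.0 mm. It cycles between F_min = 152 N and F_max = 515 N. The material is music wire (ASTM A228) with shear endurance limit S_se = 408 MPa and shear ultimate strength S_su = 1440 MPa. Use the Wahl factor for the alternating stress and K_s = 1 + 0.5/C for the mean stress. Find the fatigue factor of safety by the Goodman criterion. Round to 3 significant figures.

C = D/d = 43.0/4.1 = 10.4878; K_W = (4C−1)/(4C−4)+0.615/C = 1.1377; K_s = 1+0.5/C = 1.0477
F_a = (F_max−F_min)/2 = 181.5 N; F_m = (F_max+F_min)/2 = 333.5 N
τ_a = K_W·8F_aD/(πd³) = 1.1377 × 288.36 = 328.06 MPa
τ_m = K_s·8F_mD/(πd³) = 1.0477 × 529.85 = 555.11 MPa
Goodman: 1/n_f = τ_a/S_se + τ_m/S_su = 328.06/408 + 555.11/1440 = 0.80408 + 0.38549 = 1.1896
n_f = 1/1.1896 = 0.8406

0.841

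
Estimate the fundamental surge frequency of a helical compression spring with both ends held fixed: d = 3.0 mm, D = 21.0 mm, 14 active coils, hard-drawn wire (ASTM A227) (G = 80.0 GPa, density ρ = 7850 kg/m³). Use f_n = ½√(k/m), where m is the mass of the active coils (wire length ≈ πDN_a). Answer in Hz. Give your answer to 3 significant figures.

k = Gd⁴/(8D³N_a) = (80.0×10³)(3.0⁴)/(8·21.0³·14) = 6.2474 N/mm = 6247.4 N/m
Wire length L = πDN_a = π·21.0·14 = 923.63 mm
m = ρ·(πd²/4)·L = 7850 × 7.0686×10⁻⁶ m² × 0.92363 m = 0.051251 kg
f_n = ½√(k/m) = 0.5·√(6247.4/0.051251) = 0.5·√(1.219e+05) = 174.57 Hz

175 Hz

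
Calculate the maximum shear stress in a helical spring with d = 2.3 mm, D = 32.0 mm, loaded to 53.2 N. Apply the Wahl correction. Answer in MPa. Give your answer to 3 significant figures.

393 MPa

Spring index C = D/d = 32.0/2.3 = 13.9130
K_W = (4C−1)/(4C−4) + 0.615/C = 54.652/51.652 + 0.0442 = 1.1023
τ₀ = 8FD/(πd³) = 8·53.2·32.0/(π·2.3³) = 13619.2/38.224 = 356.3 MPa
τ_max = K·τ₀ = 1.1023 × 356.3 = 392.75 MPa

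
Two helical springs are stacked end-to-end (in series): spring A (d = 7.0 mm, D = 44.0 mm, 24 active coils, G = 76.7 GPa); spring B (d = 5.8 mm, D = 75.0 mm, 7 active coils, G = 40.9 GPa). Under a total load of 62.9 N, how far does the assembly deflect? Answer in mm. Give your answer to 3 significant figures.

k_A = Gd⁴/(8D³N_a) = (76.7×10³)(7.0⁴)/(8·44.0³·24) = 11.26 N/mm
k_B = Gd⁴/(8D³N_a) = (40.9×10³)(5.8⁴)/(8·75.0³·7) = 1.9591 N/mm
Series: 1/k_eq = 1/11.26 + 1/1.9591 = 0.59924; k_eq = 1.6688 N/mm
δ = F/k_eq = 62.9/1.6688 = 37.692 mm

37.7 mm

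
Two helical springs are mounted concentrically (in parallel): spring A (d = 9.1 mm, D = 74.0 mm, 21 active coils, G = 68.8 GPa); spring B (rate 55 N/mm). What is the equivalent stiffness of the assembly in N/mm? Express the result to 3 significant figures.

k_A = Gd⁴/(8D³N_a) = (68.8×10³)(9.1⁴)/(8·74.0³·21) = 6.9303 N/mm
Parallel: k_eq = 6.9303 + 55 = 61.93 N/mm

61.9 N/mm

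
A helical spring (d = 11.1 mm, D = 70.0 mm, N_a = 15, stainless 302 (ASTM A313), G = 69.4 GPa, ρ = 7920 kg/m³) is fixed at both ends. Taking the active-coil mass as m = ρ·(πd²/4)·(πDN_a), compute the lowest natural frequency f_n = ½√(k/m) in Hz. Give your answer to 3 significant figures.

50.3 Hz

k = Gd⁴/(8D³N_a) = (69.4×10³)(11.1⁴)/(8·70.0³·15) = 25.596 N/mm = 25596 N/m
Wire length L = πDN_a = π·70.0·15 = 3298.7 mm
m = ρ·(πd²/4)·L = 7920 × 96.769×10⁻⁶ m² × 3.2987 m = 2.5281 kg
f_n = ½√(k/m) = 0.5·√(25596/2.5281) = 0.5·√(10125) = 50.31 Hz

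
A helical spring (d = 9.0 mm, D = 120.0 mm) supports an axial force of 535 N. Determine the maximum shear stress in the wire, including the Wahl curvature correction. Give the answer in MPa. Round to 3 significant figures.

Spring index C = D/d = 120.0/9.0 = 13.3333
K_W = (4C−1)/(4C−4) + 0.615/C = 52.333/49.333 + 0.0461 = 1.1069
τ₀ = 8FD/(πd³) = 8·535·120.0/(π·9.0³) = 513600/2290.2 = 224.26 MPa
τ_max = K·τ₀ = 1.1069 × 224.26 = 248.24 MPa

248 MPa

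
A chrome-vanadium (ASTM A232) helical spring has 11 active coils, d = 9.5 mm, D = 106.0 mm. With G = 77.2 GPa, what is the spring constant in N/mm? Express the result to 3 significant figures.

6.00 N/mm

k = Gd⁴/(8D³N_a) = (77.2×10³ × 9.5⁴) / (8 × 106.0³ × 11)
  = 6.28799e+08 / 1.04809e+08 = 5.9995 N/mm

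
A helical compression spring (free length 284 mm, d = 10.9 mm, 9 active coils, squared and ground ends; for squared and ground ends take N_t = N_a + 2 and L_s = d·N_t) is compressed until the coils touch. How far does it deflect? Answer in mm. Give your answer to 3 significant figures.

164 mm

N_t = 11; L_s = 10.9·11 = 119.9 mm
δ_solid = L₀ − L_s = 284 − 119.9 = 164.1 mm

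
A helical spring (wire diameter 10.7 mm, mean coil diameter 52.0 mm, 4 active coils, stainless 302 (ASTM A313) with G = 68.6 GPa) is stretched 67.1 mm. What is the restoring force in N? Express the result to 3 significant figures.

13400 N

k = Gd⁴/(8D³N_a) = (68.6×10³)(10.7⁴)/(8·52.0³·4) = 199.85 N/mm
F = k·δ = 199.85 × 67.1 = 13410 N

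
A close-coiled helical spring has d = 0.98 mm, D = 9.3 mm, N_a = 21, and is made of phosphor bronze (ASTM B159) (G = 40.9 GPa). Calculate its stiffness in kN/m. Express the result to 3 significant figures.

k = Gd⁴/(8D³N_a) = (40.9×10³ × 0.98⁴) / (8 × 9.3³ × 21)
  = 37724.9 / 135132 = 0.27917 N/mm

0.279 kN/m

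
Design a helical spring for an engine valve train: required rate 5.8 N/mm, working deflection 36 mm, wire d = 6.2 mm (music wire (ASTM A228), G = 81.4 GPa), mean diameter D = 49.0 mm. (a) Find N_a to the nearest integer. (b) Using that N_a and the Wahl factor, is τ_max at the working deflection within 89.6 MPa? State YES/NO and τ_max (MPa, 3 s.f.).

(a) 22 coils; (b) NO, τ_max = 130 MPa

N_a = Gd⁴/(8D³k) = (81.4×10³)(6.2⁴)/(8·49.0³·5.8) = 22.03 → N_a = 22
Actual rate k = Gd⁴/(8D³·22) = 5.8089 N/mm
Working load F = kδ = 5.8089·36 = 209.12 N
C = 49.0/6.2 = 7.9032; K_W = (4C−1)/(4C−4)+0.615/C = 1.1865
τ_max = K_W·8FD/(πd³) = 1.1865·109.48 = 129.9 MPa
τ_max > 89.6 MPa → exceeds allowable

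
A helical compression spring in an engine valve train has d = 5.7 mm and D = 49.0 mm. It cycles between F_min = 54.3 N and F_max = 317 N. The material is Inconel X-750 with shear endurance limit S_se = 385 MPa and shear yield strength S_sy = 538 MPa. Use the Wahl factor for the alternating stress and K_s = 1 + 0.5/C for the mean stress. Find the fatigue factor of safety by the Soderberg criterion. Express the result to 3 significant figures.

1.94

C = D/d = 49.0/5.7 = 8.5965; K_W = (4C−1)/(4C−4)+0.615/C = 1.1703; K_s = 1+0.5/C = 1.0582
F_a = (F_max−F_min)/2 = 131.35 N; F_m = (F_max+F_min)/2 = 185.65 N
τ_a = K_W·8F_aD/(πd³) = 1.1703 × 88.5 = 103.57 MPa
τ_m = K_s·8F_mD/(πd³) = 1.0582 × 125.09 = 132.36 MPa
Soderberg: 1/n_f = τ_a/S_se + τ_m/S_sy = 103.57/385 + 132.36/538 = 0.26901 + 0.24602 = 0.51503
n_f = 1/0.51503 = 1.942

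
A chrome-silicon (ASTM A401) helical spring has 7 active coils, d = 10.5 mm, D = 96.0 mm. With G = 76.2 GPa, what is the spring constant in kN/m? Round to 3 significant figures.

k = Gd⁴/(8D³N_a) = (76.2×10³ × 10.5⁴) / (8 × 96.0³ × 7)
  = 9.26216e+08 / 4.95452e+07 = 18.694 N/mm

18.7 kN/m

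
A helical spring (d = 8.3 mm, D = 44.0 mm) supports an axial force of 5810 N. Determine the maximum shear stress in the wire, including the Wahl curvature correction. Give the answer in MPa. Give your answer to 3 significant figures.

1470 MPa

Spring index C = D/d = 44.0/8.3 = 5.3012
K_W = (4C−1)/(4C−4) + 0.615/C = 20.205/17.205 + 0.1160 = 1.2904
τ₀ = 8FD/(πd³) = 8·5810·44.0/(π·8.3³) = 2.04512e+06/1796.3 = 1138.5 MPa
τ_max = K·τ₀ = 1.2904 × 1138.5 = 1469.1 MPa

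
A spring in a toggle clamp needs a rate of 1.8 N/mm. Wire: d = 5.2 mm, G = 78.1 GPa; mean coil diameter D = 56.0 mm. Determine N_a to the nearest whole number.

23

N_a = Gd⁴/(8D³k) = (78.1×10³ × 5.2⁴)/(8 × 56.0³ × 1.8)
    = 5.71037e+07 / 2.52887e+06 = 22.58 → 23 coils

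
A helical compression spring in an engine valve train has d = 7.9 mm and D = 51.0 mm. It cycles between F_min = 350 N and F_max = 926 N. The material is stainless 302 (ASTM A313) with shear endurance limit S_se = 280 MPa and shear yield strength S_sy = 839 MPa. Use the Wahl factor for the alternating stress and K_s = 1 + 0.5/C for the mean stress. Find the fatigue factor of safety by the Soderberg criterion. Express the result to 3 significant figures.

C = D/d = 51.0/7.9 = 6.4557; K_W = (4C−1)/(4C−4)+0.615/C = 1.2327; K_s = 1+0.5/C = 1.0775
F_a = (F_max−F_min)/2 = 288 N; F_m = (F_max+F_min)/2 = 638 N
τ_a = K_W·8F_aD/(πd³) = 1.2327 × 75.862 = 93.517 MPa
τ_m = K_s·8F_mD/(πd³) = 1.0775 × 168.05 = 181.07 MPa
Soderberg: 1/n_f = τ_a/S_se + τ_m/S_sy = 93.517/280 + 181.07/839 = 0.33399 + 0.21582 = 0.54981
n_f = 1/0.54981 = 1.819

1.82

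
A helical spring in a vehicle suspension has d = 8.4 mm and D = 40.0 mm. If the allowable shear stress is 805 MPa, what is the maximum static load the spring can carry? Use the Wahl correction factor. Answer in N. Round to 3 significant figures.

3530 N

C = D/d = 40.0/8.4 = 4.7619
K_W = (4C−1)/(4C−4) + 0.615/C = 18.048/15.048 + 0.1291 = 1.3285
τ_max = K·8FD/(πd³) → F_max = τ_allow·πd³/(8DK)
F_max = 805·π·8.4³/(8·40.0·1.3285) = 1.4989e+06/425.13 = 3525.9 N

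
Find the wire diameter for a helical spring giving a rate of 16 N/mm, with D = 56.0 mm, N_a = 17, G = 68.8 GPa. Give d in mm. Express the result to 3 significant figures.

8.63 mm

d = (8D³N_a·k / G)^(1/4) = (8·56.0³·17·16 / (68.8×10³))^0.25
  = (5554.4)^0.25 = 8.6329 mm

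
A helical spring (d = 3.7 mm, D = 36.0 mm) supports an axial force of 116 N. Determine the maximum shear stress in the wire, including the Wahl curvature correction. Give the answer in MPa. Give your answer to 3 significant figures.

Spring index C = D/d = 36.0/3.7 = 9.7297
K_W = (4C−1)/(4C−4) + 0.615/C = 37.919/34.919 + 0.0632 = 1.1491
τ₀ = 8FD/(πd³) = 8·116·36.0/(π·3.7³) = 33408/159.13 = 209.94 MPa
τ_max = K·τ₀ = 1.1491 × 209.94 = 241.25 MPa

241 MPa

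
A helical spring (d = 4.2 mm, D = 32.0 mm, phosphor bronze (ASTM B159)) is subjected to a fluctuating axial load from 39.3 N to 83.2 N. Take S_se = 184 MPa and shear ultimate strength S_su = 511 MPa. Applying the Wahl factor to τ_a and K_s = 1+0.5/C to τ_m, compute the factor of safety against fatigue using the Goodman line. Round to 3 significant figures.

3.37

C = D/d = 32.0/4.2 = 7.6190; K_W = (4C−1)/(4C−4)+0.615/C = 1.1940; K_s = 1+0.5/C = 1.0656
F_a = (F_max−F_min)/2 = 21.95 N; F_m = (F_max+F_min)/2 = 61.25 N
τ_a = K_W·8F_aD/(πd³) = 1.1940 × 24.142 = 28.826 MPa
τ_m = K_s·8F_mD/(πd³) = 1.0656 × 67.367 = 71.788 MPa
Goodman: 1/n_f = τ_a/S_se + τ_m/S_su = 28.826/184 + 71.788/511 = 0.15667 + 0.14049 = 0.29715
n_f = 1/0.29715 = 3.365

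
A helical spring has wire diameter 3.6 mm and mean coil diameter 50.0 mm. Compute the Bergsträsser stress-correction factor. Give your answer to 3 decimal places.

1.095

C = D/d = 50.0/3.6 = 13.8889
K_B = (4C+2)/(4C−3) = 57.556/52.556 = 1.0951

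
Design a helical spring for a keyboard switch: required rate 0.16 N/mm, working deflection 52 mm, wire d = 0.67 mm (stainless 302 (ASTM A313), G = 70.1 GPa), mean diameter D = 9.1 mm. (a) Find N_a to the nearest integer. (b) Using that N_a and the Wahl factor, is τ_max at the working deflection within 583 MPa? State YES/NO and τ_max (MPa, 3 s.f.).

(a) 15 coils; (b) NO, τ_max = 691 MPa

N_a = Gd⁴/(8D³k) = (70.1×10³)(0.67⁴)/(8·9.1³·0.16) = 14.64 → N_a = 15
Actual rate k = Gd⁴/(8D³·15) = 0.15621 N/mm
Working load F = kδ = 0.15621·52 = 8.123 N
C = 9.1/0.67 = 13.5821; K_W = (4C−1)/(4C−4)+0.615/C = 1.1049
τ_max = K_W·8FD/(πd³) = 1.1049·625.85 = 691.5 MPa
τ_max > 583 MPa → exceeds allowable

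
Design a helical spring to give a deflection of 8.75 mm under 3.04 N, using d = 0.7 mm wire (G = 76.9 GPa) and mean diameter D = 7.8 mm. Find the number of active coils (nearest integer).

14

Required rate k = F/δ = 3.04/8.75 = 0.34743 N/mm
N_a = Gd⁴/(8D³k) = (76.9×10³ × 0.7⁴)/(8 × 7.8³ × 0.34743)
    = 18463.7 / 1318.98 = 14 → 14 coils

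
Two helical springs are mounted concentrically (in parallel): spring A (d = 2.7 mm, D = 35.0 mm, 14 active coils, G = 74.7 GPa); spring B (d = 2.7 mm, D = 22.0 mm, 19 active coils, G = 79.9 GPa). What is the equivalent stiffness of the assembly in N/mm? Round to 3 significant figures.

3.45 N/mm

k_A = Gd⁴/(8D³N_a) = (74.7×10³)(2.7⁴)/(8·35.0³·14) = 0.82671 N/mm
k_B = Gd⁴/(8D³N_a) = (79.9×10³)(2.7⁴)/(8·22.0³·19) = 2.6236 N/mm
Parallel: k_eq = 0.82671 + 2.6236 = 3.4503 N/mm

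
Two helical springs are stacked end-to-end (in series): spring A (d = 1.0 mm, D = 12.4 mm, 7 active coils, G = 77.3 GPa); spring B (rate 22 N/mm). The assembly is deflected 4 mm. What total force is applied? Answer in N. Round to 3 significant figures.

k_A = Gd⁴/(8D³N_a) = (77.3×10³)(1.0⁴)/(8·12.4³·7) = 0.72398 N/mm
Series: 1/k_eq = 1/0.72398 + 1/22 = 1.4267; k_eq = 0.70091 N/mm
F = k_eq·δ = 0.70091·4 = 2.8037 N

2.80 N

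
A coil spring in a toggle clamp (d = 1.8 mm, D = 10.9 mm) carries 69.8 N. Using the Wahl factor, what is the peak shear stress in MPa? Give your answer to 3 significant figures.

Spring index C = D/d = 10.9/1.8 = 6.0556
K_W = (4C−1)/(4C−4) + 0.615/C = 23.222/20.222 + 0.1016 = 1.2499
τ₀ = 8FD/(πd³) = 8·69.8·10.9/(π·1.8³) = 6086.56/18.322 = 332.2 MPa
τ_max = K·τ₀ = 1.2499 × 332.2 = 415.23 MPa

415 MPa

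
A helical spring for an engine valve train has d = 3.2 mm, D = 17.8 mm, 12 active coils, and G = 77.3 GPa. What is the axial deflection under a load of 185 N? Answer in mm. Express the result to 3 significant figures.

12.4 mm

k = Gd⁴/(8D³N_a) = (77.3×10³)(3.2⁴)/(8·17.8³·12) = 14.971 N/mm
δ = F/k = 185 / 14.971 = 12.357 mm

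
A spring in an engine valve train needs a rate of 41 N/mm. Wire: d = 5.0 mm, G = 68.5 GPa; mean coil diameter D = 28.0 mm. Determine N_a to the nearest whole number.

N_a = Gd⁴/(8D³k) = (68.5×10³ × 5.0⁴)/(8 × 28.0³ × 41)
    = 4.28125e+07 / 7.20026e+06 = 5.946 → 6 coils

6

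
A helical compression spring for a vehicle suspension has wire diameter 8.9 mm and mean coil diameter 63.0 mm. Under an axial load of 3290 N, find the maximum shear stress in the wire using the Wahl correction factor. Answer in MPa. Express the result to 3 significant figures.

Spring index C = D/d = 63.0/8.9 = 7.0787
K_W = (4C−1)/(4C−4) + 0.615/C = 27.315/24.315 + 0.0869 = 1.2103
τ₀ = 8FD/(πd³) = 8·3290·63.0/(π·8.9³) = 1.65816e+06/2214.7 = 748.7 MPa
τ_max = K·τ₀ = 1.2103 × 748.7 = 906.12 MPa

906 MPa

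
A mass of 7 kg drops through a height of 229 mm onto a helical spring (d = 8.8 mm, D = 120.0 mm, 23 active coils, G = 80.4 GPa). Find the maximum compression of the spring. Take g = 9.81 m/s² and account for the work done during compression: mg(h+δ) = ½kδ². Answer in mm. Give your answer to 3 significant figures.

k = Gd⁴/(8D³N_a) = (80.4×10³)(8.8⁴)/(8·120.0³·23) = 1.5164 N/mm
W = mg = 7 × 9.81 = 68.67 N
½kδ² − Wδ − Wh = 0 → δ = (W + √(W² + 2kWh))/k
δ = (68.67 + √(4715.6 + 47693.3))/1.5164 = (68.67 + 228.93)/1.5164 = 196.25 mm

196 mm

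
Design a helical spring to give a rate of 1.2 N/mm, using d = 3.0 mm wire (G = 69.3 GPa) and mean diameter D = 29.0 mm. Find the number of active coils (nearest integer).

N_a = Gd⁴/(8D³k) = (69.3×10³ × 3.0⁴)/(8 × 29.0³ × 1.2)
    = 5.6133e+06 / 234134 = 23.97 → 24 coils

24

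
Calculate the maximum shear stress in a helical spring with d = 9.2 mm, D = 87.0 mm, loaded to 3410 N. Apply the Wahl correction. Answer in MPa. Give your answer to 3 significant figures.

1120 MPa

Spring index C = D/d = 87.0/9.2 = 9.4565
K_W = (4C−1)/(4C−4) + 0.615/C = 36.826/33.826 + 0.0650 = 1.1537
τ₀ = 8FD/(πd³) = 8·3410·87.0/(π·9.2³) = 2.37336e+06/2446.3 = 970.18 MPa
τ_max = K·τ₀ = 1.1537 × 970.18 = 1119.3 MPa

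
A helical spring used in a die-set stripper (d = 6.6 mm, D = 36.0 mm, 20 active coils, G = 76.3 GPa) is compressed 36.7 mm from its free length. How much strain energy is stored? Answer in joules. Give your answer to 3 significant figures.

13.1 J

k = Gd⁴/(8D³N_a) = (76.3×10³)(6.6⁴)/(8·36.0³·20) = 19.394 N/mm
U = ½kδ² = 0.5 × 19.394 × 36.7² = 13061 N·mm = 13.061 J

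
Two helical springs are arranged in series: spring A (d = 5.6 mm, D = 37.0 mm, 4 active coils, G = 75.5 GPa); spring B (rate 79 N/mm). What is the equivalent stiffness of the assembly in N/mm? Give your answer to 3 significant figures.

k_A = Gd⁴/(8D³N_a) = (75.5×10³)(5.6⁴)/(8·37.0³·4) = 45.808 N/mm
Series: 1/k_eq = 1/45.808 + 1/79 = 0.034488; k_eq = 28.995 N/mm

29.0 N/mm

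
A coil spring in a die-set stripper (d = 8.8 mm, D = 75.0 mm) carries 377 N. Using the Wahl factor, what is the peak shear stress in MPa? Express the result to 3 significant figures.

124 MPa

Spring index C = D/d = 75.0/8.8 = 8.5227
K_W = (4C−1)/(4C−4) + 0.615/C = 33.091/30.091 + 0.0722 = 1.1719
τ₀ = 8FD/(πd³) = 8·377·75.0/(π·8.8³) = 226200/2140.9 = 105.66 MPa
τ_max = K·τ₀ = 1.1719 × 105.66 = 123.81 MPa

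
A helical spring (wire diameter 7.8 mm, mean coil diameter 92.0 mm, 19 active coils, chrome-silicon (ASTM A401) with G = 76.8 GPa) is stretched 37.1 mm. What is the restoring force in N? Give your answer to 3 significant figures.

k = Gd⁴/(8D³N_a) = (76.8×10³)(7.8⁴)/(8·92.0³·19) = 2.4018 N/mm
F = k·δ = 2.4018 × 37.1 = 89.106 N

89.1 N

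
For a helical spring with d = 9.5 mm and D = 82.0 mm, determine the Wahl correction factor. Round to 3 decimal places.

C = D/d = 82.0/9.5 = 8.6316
K_W = (4C−1)/(4C−4) + 0.615/C = 33.526/30.526 + 0.0712 = 1.1695

1.170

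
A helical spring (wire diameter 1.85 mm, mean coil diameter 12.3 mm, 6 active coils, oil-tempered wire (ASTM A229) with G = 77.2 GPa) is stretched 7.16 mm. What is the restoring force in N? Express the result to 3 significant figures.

k = Gd⁴/(8D³N_a) = (77.2×10³)(1.85⁴)/(8·12.3³·6) = 10.124 N/mm
F = k·δ = 10.124 × 7.16 = 72.487 N

72.5 N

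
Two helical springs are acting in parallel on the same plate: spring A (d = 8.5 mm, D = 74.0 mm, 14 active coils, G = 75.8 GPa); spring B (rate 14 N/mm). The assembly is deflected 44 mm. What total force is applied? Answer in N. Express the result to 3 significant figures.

k_A = Gd⁴/(8D³N_a) = (75.8×10³)(8.5⁴)/(8·74.0³·14) = 8.7183 N/mm
Parallel: k_eq = 8.7183 + 14 = 22.718 N/mm
F = k_eq·δ = 22.718·44 = 999.61 N

1000 N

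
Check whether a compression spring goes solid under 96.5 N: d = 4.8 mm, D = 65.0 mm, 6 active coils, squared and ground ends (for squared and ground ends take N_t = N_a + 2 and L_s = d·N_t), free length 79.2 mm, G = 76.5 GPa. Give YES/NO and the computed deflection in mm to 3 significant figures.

NO, δ = 31.3 mm

k = Gd⁴/(8D³N_a) = (76.5×10³)(4.8⁴)/(8·65.0³·6) = 3.0807 N/mm
N_t = 8; L_s = 4.8·8 = 38.4 mm; δ_solid = L₀ − L_s = 79.2 − 38.4 = 40.8 mm
δ = F/k = 96.5/3.0807 = 31.324 mm
δ < δ_solid → spring does not go solid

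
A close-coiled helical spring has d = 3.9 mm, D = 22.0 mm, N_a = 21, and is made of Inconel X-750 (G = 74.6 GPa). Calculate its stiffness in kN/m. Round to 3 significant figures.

9.65 kN/m

k = Gd⁴/(8D³N_a) = (74.6×10³ × 3.9⁴) / (8 × 22.0³ × 21)
  = 1.72583e+07 / 1.78886e+06 = 9.6476 N/mm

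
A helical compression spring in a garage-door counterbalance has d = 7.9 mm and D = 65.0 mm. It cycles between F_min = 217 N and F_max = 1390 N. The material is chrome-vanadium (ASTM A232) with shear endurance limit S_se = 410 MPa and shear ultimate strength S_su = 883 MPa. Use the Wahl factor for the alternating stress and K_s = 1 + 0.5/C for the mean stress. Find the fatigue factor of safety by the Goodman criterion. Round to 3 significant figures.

C = D/d = 65.0/7.9 = 8.2278; K_W = (4C−1)/(4C−4)+0.615/C = 1.1785; K_s = 1+0.5/C = 1.0608
F_a = (F_max−F_min)/2 = 586.5 N; F_m = (F_max+F_min)/2 = 803.5 N
τ_a = K_W·8F_aD/(πd³) = 1.1785 × 196.9 = 232.05 MPa
τ_m = K_s·8F_mD/(πd³) = 1.0608 × 269.75 = 286.14 MPa
Goodman: 1/n_f = τ_a/S_se + τ_m/S_su = 232.05/410 + 286.14/883 = 0.56597 + 0.32405 = 0.89002
n_f = 1/0.89002 = 1.124

1.12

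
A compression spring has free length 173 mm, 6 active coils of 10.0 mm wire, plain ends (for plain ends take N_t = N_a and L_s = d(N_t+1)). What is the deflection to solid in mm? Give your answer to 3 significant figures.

103 mm

N_t = 6; L_s = 10.0·7 = 70 mm
δ_solid = L₀ − L_s = 173 − 70 = 103 mm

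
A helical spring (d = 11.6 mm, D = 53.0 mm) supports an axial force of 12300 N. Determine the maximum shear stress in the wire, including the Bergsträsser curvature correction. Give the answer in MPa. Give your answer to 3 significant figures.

Spring index C = D/d = 53.0/11.6 = 4.5690
K_B = (4C+2)/(4C−3) = 20.276/15.276 = 1.3273
τ₀ = 8FD/(πd³) = 8·12300·53.0/(π·11.6³) = 5.2152e+06/4903.7 = 1063.5 MPa
τ_max = K·τ₀ = 1.3273 × 1063.5 = 1411.6 MPa

1410 MPa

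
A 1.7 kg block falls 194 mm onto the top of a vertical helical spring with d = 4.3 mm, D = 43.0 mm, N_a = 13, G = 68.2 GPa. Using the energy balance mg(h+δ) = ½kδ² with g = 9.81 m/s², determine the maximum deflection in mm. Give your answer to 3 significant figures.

k = Gd⁴/(8D³N_a) = (68.2×10³)(4.3⁴)/(8·43.0³·13) = 2.8198 N/mm
W = mg = 1.7 × 9.81 = 16.677 N
½kδ² − Wδ − Wh = 0 → δ = (W + √(W² + 2kWh))/k
δ = (16.677 + √(278.12 + 18246.1))/2.8198 = (16.677 + 136.1)/2.8198 = 54.181 mm

54.2 mm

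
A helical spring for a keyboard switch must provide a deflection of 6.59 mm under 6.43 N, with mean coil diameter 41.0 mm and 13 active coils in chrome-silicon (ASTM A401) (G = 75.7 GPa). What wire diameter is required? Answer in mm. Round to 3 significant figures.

3.10 mm

Required rate k = F/δ = 6.43/6.59 = 0.97572 N/mm
d = (8D³N_a·k / G)^(1/4) = (8·41.0³·13·0.97572 / (75.7×10³))^0.25
  = (92.388)^0.25 = 3.1003 mm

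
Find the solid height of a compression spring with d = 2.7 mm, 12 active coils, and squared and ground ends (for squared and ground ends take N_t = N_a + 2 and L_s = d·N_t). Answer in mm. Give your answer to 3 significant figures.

37.8 mm

squared and ground ends: N_t = N_a + 2 = 12 + 2 = 14
L_s = d·N_t = 2.7 × 14 = 37.8 mm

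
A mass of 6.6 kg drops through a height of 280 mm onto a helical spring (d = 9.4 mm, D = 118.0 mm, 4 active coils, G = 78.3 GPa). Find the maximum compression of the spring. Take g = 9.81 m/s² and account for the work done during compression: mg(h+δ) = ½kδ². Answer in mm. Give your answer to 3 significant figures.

61.7 mm

k = Gd⁴/(8D³N_a) = (78.3×10³)(9.4⁴)/(8·118.0³·4) = 11.627 N/mm
W = mg = 6.6 × 9.81 = 64.746 N
½kδ² − Wδ − Wh = 0 → δ = (W + √(W² + 2kWh))/k
δ = (64.746 + √(4192 + 421578))/11.627 = (64.746 + 652.51)/11.627 = 61.688 mm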